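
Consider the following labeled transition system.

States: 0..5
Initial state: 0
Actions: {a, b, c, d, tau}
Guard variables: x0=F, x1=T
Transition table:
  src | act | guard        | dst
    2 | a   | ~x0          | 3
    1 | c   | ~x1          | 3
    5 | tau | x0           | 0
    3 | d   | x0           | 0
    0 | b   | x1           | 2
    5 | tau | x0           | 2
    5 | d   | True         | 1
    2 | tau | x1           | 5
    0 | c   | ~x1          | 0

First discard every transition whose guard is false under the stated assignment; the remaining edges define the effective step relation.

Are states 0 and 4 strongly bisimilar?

Refine partition for ~:
  round 0: {{0,1,2,3,4,5}}
  round 1: {{0},{1,3,4},{2},{5}}
stable after 2 split(s): 4 block(s)
0∈{0}, 4∈{1,3,4}

Answer: NOT BISIMILAR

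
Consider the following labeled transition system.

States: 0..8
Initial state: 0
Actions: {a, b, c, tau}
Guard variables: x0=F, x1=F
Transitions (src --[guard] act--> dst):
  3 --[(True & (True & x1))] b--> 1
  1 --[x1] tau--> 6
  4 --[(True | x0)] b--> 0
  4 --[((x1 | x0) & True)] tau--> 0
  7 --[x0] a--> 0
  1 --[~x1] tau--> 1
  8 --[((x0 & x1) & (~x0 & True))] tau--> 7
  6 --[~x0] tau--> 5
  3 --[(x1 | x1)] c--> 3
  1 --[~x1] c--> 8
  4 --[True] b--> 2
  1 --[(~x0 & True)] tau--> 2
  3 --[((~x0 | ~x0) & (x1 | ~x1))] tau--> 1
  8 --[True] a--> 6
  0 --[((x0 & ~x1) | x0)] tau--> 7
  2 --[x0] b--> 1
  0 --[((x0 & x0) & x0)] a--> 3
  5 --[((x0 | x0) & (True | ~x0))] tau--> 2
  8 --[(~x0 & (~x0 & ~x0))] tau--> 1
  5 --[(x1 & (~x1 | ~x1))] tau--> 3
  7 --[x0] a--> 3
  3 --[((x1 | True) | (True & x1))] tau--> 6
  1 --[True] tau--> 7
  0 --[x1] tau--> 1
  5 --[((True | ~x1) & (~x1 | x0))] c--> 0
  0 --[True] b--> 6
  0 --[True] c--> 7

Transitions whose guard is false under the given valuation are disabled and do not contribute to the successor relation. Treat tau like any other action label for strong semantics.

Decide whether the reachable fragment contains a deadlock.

Answer: DEADLOCK at state 7

Trace:
Reachable = {0,5,6,7}
  0: b→6  c→7  [deg 2]
  5: c→0  [deg 1]
  6: tau→5  [deg 1]
  7: ∅  [STUCK]
witness 7: c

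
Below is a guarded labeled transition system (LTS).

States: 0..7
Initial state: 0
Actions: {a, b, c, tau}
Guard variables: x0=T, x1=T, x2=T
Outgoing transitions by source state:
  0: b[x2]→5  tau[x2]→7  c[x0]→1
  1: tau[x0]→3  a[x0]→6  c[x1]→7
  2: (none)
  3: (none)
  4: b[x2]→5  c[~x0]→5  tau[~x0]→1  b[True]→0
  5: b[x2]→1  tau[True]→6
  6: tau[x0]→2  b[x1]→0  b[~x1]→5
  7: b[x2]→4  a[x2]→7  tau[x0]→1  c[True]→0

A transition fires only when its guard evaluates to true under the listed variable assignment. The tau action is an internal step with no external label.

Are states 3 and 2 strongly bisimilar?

Compute ~ classes (split until stable):
  round 0: {{0,1,2,3,4,5,6,7}}
  round 1: {{0},{1},{2,3},{4},{5,6},{7}}
  round 2: {{0},{1},{2,3},{4},{5},{6},{7}}
Fixed point at round 3; 7 class(es).
class of 3: {2,3}; class of 2: {2,3}

Answer: BISIMILAR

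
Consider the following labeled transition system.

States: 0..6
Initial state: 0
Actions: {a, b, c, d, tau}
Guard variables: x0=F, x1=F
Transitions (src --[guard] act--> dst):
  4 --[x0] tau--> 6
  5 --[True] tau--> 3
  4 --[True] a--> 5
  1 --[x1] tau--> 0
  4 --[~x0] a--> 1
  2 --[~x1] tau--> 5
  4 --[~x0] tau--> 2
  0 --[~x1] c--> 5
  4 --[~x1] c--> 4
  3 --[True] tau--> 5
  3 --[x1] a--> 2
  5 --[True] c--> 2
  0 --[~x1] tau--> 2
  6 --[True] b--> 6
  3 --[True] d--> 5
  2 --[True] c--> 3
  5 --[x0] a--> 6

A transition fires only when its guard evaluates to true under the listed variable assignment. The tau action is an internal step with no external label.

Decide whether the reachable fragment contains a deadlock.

Reach set: {0,2,3,5}
  0: c→5  tau→2  [2 out]
  2: c→3  tau→5  [2 out]
  3: d→5  tau→5  [2 out]
  5: c→2  tau→3  [2 out]

Answer: DEADLOCK-FREE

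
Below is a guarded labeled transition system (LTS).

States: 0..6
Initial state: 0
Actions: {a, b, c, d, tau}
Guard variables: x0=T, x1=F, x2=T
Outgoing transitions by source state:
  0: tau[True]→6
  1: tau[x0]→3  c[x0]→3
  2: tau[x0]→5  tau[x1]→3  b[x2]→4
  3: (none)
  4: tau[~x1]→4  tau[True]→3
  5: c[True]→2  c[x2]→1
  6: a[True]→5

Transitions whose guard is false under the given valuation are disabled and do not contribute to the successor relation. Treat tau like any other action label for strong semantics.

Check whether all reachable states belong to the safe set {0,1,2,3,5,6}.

Safe = {0,1,2,3,5,6}
Reachable = {0,1,2,3,4,5,6}
  0: ok
  1: ok
  2: ok
  3: ok
  4: outside
  5: ok
  6: ok
counterexample path to 4: tau·a·c·b

Answer: INVARIANT VIOLATED at state 4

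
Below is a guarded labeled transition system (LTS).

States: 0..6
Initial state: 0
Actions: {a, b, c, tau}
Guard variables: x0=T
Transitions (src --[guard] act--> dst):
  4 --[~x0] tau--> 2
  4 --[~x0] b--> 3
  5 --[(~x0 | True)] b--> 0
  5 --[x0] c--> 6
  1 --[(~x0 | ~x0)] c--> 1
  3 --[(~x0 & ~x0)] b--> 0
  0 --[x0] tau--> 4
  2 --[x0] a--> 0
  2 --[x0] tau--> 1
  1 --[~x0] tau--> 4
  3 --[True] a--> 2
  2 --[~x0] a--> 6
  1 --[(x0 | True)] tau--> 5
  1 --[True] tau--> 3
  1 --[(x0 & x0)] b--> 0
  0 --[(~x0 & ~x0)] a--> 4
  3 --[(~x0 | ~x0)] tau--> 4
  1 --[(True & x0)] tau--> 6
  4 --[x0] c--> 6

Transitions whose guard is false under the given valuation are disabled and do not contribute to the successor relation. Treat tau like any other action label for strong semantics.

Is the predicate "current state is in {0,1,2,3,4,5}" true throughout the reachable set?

Inv-set: {0,1,2,3,4,5}
Reachable = {0,4,6}
  0: ✓
  4: ✓
  6: outside
reach 6 via tau·c — violates

Answer: INVARIANT VIOLATED at state 6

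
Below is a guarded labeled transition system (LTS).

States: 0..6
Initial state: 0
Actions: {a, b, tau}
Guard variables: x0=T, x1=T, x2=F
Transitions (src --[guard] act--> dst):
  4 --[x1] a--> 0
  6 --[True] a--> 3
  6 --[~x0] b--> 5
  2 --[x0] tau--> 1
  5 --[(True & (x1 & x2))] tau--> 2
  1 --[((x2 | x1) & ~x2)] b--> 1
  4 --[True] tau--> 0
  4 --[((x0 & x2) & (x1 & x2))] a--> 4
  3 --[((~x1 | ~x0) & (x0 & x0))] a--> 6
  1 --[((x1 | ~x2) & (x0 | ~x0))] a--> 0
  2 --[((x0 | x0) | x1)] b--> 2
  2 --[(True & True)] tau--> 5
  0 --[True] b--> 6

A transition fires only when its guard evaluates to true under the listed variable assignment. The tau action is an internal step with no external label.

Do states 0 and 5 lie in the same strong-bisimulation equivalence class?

Compute ~ classes (split until stable):
  π0 = {{0,1,2,3,4,5,6}}
  π1 = {{0},{1},{2},{3,5},{4},{6}}
6 equivalence class(es) (converged in 2)
[0]={0}  [5]={3,5}

Answer: NOT BISIMILAR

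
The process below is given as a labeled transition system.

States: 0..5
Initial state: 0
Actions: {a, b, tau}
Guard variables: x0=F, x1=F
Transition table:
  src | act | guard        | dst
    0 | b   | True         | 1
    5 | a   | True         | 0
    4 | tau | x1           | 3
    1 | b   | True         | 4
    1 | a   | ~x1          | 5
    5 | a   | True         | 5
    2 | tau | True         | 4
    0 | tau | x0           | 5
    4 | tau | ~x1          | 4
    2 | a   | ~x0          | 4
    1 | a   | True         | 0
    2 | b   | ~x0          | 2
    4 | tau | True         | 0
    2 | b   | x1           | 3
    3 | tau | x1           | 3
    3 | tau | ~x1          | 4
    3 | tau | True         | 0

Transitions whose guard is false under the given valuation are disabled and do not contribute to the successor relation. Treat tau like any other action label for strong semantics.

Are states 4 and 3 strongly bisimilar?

Bisimulation quotient by refinement:
  π0 = {{0,1,2,3,4,5}}
  π1 = {{0},{1},{2},{3,4},{5}}
Fixed point at round 2; 5 class(es).
4∈{3,4}, 3∈{3,4}

Answer: BISIMILAR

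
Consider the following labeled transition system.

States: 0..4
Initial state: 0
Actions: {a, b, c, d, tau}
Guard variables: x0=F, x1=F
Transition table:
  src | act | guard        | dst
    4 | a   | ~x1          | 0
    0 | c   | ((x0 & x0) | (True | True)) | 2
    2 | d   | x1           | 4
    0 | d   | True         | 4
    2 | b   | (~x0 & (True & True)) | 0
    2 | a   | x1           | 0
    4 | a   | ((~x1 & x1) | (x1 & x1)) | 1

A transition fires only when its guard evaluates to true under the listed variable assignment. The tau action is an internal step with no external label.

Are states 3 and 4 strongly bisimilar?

Refine partition for ~:
  P[0] = {{0,1,2,3,4}}
  P[1] = {{0},{1,3},{2},{4}}
stable after 2 split(s): 4 block(s)
class of 3: {1,3}; class of 4: {4}

Answer: NOT BISIMILAR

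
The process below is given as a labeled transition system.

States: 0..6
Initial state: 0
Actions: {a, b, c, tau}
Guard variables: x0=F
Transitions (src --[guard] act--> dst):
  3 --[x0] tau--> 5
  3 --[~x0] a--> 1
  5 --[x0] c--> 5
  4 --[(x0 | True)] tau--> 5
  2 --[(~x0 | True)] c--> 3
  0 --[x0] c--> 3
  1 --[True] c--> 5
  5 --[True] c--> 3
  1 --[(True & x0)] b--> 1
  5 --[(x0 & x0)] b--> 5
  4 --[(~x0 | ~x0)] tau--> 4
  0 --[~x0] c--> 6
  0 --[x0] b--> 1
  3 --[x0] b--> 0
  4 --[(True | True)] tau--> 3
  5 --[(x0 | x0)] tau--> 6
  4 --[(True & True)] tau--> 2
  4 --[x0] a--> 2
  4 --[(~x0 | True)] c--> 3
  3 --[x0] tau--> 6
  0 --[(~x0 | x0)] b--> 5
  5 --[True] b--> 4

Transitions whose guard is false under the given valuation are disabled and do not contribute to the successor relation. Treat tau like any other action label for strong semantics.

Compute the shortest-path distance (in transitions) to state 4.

Breadth-first toward 4:
  L0 = {0}
  L1 = {5,6}
  L2 = {3,4}
first hit 4 at d=2 via b·b

Answer: 2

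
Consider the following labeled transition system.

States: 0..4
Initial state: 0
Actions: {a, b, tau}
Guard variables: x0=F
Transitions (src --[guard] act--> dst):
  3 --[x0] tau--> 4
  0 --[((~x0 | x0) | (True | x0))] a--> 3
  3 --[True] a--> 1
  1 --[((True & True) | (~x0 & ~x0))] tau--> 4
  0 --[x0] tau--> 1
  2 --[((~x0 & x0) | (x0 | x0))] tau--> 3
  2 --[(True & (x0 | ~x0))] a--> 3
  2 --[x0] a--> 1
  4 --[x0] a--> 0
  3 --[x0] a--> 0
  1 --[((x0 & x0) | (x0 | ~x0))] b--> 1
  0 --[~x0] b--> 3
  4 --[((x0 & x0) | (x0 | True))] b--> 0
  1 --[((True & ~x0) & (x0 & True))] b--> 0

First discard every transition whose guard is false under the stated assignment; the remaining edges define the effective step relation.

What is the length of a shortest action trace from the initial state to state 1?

BFS to 1:
  Layer 0: {0}
  Layer 1: {3}
  Layer 2: {1}
first hit 1 at d=2 via a·a

Answer: 2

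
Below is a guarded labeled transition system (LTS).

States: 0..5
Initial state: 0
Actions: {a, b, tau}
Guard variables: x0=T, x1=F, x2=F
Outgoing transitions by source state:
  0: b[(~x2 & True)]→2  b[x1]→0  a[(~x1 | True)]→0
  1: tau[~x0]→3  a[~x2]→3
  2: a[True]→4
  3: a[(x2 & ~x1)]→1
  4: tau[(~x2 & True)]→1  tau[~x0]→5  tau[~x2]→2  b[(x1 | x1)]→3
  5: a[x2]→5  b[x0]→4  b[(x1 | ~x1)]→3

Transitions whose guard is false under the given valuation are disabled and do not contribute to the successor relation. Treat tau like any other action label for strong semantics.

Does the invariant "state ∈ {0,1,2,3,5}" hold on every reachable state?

Answer: INVARIANT VIOLATED at state 4

Trace:
Safe = {0,1,2,3,5}
Reachable = {0,1,2,3,4}
  0: safe
  1: safe
  2: safe
  3: safe
  4: VIOLATES
counterexample path to 4: b·a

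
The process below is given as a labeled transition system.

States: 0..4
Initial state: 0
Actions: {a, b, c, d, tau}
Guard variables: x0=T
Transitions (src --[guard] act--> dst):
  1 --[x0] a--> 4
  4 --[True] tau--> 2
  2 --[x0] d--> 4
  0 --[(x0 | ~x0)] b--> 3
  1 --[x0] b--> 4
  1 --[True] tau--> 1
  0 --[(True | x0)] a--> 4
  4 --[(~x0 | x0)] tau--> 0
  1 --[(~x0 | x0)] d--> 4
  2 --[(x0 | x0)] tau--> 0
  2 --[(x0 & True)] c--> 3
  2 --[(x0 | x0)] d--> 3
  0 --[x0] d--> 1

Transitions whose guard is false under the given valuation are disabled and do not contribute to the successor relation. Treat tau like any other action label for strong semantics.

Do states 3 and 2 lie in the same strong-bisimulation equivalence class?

Compute ~ classes (split until stable):
  π0 = {{0,1,2,3,4}}
  π1 = {{0},{1},{2},{3},{4}}
5 equivalence class(es) (converged in 2)
class of 3: {3}; class of 2: {2}

Answer: NOT BISIMILAR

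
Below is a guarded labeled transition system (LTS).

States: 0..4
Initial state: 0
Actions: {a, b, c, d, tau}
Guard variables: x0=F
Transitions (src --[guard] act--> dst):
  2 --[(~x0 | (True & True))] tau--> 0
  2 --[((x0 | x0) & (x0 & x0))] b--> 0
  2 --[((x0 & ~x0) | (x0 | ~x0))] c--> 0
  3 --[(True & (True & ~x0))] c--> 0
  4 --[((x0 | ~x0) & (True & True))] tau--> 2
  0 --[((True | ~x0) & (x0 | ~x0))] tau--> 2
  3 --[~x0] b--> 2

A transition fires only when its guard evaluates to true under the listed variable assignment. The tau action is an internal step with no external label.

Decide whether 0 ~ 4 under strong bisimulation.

Compute ~ classes (split until stable):
  P[0] = {{0,1,2,3,4}}
  P[1] = {{0,4},{1},{2},{3}}
4 equivalence class(es) (converged in 2)
class of 0: {0,4}; class of 4: {0,4}

Answer: BISIMILAR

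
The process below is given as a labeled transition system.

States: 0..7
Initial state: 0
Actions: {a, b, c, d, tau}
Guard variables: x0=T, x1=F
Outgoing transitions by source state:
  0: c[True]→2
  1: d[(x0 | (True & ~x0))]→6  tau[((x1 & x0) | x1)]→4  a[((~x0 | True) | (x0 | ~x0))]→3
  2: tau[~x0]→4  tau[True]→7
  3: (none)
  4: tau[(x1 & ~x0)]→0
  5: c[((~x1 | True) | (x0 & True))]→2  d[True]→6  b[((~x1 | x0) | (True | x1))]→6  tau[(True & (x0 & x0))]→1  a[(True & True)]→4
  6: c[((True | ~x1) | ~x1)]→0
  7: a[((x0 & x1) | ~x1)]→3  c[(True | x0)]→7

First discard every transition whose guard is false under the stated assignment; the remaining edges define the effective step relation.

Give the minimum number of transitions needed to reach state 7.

Answer: 2

Working:
Layered search for 7:
  Layer 0: {0}
  Layer 1: {2}
  Layer 2: {7}
depth(7)=2, e.g. c·tau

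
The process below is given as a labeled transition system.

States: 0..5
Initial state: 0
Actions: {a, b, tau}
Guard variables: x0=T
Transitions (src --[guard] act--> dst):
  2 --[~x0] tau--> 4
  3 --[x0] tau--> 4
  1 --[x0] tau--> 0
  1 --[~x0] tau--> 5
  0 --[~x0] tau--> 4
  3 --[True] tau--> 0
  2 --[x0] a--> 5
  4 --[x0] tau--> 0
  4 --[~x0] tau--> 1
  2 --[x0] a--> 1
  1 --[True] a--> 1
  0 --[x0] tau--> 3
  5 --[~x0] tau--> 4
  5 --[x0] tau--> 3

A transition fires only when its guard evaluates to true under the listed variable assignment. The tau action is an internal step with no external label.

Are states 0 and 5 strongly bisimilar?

Answer: BISIMILAR

Analysis:
Bisimulation quotient by refinement:
  π0 = {{0,1,2,3,4,5}}
  π1 = {{0,3,4,5},{1},{2}}
3 equivalence class(es) (converged in 2)
0∈{0,3,4,5}, 5∈{0,3,4,5}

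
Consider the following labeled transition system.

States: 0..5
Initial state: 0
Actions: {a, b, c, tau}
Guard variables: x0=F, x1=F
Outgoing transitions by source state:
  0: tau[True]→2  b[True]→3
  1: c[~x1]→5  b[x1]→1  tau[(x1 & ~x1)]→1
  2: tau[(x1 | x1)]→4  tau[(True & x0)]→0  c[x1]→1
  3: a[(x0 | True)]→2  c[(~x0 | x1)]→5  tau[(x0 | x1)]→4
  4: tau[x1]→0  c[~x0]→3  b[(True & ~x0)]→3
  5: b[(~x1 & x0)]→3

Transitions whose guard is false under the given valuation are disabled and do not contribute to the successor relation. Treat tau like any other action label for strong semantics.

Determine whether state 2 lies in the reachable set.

After dropping false guards: 7 live edges.
Layer 0: {0}
Layer 1: {2,3}  total {0,2,3}
Layer 2: {5}  total {0,2,3,5}
Reach set: {0,2,3,5}
witness 2: tau

Answer: REACHABLE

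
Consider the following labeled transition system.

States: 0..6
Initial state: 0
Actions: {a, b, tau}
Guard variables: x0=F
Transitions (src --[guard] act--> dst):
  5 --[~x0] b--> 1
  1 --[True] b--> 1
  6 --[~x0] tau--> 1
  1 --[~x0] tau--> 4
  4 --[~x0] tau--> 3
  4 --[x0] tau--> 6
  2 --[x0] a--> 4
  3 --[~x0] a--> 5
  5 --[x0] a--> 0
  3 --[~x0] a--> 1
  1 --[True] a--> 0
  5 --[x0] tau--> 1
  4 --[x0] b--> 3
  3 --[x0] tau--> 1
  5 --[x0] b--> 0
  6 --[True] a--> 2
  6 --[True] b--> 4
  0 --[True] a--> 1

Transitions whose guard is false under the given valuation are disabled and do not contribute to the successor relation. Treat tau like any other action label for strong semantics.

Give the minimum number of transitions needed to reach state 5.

BFS to 5:
  depth 0: {0}
  depth 1: {1}
  depth 2: {4}
  depth 3: {3}
  depth 4: {5}
depth(5)=4, e.g. a·tau·tau·a

Answer: 4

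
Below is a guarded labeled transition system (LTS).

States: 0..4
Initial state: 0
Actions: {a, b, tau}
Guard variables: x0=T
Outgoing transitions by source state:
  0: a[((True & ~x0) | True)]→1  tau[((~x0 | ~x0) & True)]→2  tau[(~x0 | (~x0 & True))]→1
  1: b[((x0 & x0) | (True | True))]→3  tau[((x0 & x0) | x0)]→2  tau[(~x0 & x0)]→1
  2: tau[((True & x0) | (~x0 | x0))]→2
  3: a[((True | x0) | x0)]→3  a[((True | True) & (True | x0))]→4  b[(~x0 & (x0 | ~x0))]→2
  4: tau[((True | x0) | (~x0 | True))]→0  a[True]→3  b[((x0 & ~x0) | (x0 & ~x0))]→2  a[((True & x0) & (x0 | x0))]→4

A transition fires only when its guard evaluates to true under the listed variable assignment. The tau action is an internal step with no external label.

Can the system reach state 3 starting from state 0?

Answer: REACHABLE

Trace:
After dropping false guards: 9 live edges.
Layer 0: {0}
Layer 1: {1}  now seen {0,1}
Layer 2: {2,3}  now seen {0,1,2,3}
Layer 3: {4}  now seen {0,1,2,3,4}
Reachable = {0,1,2,3,4}
trace reaching 3: a·b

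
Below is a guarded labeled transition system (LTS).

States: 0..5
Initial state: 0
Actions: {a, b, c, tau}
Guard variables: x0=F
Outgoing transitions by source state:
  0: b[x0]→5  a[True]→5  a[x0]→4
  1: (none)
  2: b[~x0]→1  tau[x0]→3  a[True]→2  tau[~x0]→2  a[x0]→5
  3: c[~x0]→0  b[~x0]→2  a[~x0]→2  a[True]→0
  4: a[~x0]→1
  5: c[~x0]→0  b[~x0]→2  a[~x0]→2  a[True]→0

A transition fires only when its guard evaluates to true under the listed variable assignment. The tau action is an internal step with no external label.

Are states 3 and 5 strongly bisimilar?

Compute ~ classes (split until stable):
  round 0: {{0,1,2,3,4,5}}
  round 1: {{0,4},{1},{2},{3,5}}
  round 2: {{0},{1},{2},{3,5},{4}}
stable after 3 split(s): 5 block(s)
[3]={3,5}  [5]={3,5}

Answer: BISIMILAR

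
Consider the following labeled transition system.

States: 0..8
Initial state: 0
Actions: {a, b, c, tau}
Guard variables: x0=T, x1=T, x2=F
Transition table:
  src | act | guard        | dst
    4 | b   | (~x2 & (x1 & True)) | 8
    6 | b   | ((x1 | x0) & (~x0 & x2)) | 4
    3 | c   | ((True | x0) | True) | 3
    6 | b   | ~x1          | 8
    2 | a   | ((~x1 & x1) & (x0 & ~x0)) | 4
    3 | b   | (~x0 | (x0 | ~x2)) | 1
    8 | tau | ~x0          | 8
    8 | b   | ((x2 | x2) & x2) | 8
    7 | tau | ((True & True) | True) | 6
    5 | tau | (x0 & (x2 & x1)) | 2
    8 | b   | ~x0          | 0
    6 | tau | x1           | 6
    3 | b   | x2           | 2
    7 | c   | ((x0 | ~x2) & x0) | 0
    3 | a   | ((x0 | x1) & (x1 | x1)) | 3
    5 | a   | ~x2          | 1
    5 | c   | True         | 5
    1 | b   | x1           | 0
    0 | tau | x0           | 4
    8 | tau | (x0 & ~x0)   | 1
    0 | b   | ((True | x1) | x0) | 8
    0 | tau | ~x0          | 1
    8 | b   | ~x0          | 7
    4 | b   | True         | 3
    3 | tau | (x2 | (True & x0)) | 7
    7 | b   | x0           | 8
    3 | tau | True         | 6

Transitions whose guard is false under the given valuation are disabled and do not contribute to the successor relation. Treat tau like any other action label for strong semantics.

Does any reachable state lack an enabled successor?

Answer: DEADLOCK at state 8

Trace:
Reach set: {0,1,3,4,6,7,8}
  0: b→8  tau→4  [2 out]
  1: b→0  [1 out]
  3: a→3  b→1  c→3  tau→6  tau→7  [5 out]
  4: b→3  b→8  [2 out]
  6: tau→6  [1 out]
  7: b→8  c→0  tau→6  [3 out]
  8: ∅  [STUCK]
Path to 8: b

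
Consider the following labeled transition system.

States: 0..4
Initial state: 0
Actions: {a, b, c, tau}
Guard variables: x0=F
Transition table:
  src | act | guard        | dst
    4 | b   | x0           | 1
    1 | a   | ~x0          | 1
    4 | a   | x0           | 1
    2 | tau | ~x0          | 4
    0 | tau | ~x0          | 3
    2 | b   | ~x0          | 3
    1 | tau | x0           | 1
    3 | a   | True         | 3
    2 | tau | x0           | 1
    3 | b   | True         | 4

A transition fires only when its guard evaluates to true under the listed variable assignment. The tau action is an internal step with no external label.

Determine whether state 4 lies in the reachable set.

After dropping false guards: 6 live edges.
L0 = {0}
L1 = {3}  now seen {0,3}
L2 = {4}  now seen {0,3,4}
Reach set: {0,3,4}
trace reaching 4: tau·b

Answer: REACHABLE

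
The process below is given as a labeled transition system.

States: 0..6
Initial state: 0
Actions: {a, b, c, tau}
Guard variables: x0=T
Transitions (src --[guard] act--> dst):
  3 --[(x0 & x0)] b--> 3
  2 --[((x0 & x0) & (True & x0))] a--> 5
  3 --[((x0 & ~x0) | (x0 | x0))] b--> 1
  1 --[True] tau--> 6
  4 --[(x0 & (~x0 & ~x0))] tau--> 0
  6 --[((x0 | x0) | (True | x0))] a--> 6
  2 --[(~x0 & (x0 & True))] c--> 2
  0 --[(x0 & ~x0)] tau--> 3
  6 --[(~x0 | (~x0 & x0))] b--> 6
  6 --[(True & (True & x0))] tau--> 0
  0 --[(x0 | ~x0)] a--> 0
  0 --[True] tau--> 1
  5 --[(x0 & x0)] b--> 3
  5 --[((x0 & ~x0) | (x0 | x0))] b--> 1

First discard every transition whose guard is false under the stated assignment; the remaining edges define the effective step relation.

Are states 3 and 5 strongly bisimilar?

Answer: BISIMILAR

Trace:
Refine partition for ~:
  π0 = {{0,1,2,3,4,5,6}}
  π1 = {{0,6},{1},{2},{3,5},{4}}
  π2 = {{0},{1},{2},{3,5},{4},{6}}
Fixed point at round 3; 6 class(es).
3∈{3,5}, 5∈{3,5}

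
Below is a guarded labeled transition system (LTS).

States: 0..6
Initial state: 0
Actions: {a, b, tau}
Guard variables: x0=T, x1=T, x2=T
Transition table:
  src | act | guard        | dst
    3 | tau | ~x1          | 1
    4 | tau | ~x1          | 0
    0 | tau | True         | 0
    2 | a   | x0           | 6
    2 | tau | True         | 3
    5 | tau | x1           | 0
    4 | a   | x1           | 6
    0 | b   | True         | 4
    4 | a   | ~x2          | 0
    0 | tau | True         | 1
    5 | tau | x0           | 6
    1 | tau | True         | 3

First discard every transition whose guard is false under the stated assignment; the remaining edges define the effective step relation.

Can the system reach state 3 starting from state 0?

After dropping false guards: 9 live edges.
L0 = {0}
L1 = {1,4}  total {0,1,4}
L2 = {3,6}  total {0,1,3,4,6}
Reachable = {0,1,3,4,6}
trace reaching 3: tau·tau

Answer: REACHABLE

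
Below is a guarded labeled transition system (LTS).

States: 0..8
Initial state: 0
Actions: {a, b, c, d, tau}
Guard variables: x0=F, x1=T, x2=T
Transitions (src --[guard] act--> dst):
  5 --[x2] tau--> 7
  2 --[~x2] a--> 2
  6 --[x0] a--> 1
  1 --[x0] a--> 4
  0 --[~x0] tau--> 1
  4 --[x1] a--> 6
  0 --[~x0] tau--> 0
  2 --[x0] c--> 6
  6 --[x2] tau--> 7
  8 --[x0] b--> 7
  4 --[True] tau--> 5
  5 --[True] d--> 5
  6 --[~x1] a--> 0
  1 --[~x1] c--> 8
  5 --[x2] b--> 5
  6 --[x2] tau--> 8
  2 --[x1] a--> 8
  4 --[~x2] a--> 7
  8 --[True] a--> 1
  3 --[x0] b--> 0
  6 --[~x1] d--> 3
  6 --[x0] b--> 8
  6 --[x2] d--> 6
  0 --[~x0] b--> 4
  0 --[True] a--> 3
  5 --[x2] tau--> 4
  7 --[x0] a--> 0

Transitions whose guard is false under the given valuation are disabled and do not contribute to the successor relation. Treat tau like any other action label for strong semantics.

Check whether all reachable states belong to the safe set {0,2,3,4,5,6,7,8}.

Safe = {0,2,3,4,5,6,7,8}
Reachable = {0,1,3,4,5,6,7,8}
  0: ok
  1: ✗ unsafe
  3: ok
  4: ok
  5: ok
  6: ok
  7: ok
  8: ok
counterexample path to 1: tau

Answer: INVARIANT VIOLATED at state 1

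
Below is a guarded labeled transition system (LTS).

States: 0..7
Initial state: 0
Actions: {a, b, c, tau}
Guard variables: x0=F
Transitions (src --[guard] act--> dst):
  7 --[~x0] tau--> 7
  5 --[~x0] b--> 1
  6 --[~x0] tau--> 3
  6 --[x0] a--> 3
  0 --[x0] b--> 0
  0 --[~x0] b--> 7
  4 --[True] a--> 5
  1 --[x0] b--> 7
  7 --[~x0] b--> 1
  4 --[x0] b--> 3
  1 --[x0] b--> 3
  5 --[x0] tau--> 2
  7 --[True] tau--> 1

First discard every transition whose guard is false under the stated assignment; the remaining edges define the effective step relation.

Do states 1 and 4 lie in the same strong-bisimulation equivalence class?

Bisimulation quotient by refinement:
  P[0] = {{0,1,2,3,4,5,6,7}}
  P[1] = {{0,5},{1,2,3},{4},{6},{7}}
  P[2] = {{0},{1,2,3},{4},{5},{6},{7}}
6 equivalence class(es) (converged in 3)
class of 1: {1,2,3}; class of 4: {4}

Answer: NOT BISIMILAR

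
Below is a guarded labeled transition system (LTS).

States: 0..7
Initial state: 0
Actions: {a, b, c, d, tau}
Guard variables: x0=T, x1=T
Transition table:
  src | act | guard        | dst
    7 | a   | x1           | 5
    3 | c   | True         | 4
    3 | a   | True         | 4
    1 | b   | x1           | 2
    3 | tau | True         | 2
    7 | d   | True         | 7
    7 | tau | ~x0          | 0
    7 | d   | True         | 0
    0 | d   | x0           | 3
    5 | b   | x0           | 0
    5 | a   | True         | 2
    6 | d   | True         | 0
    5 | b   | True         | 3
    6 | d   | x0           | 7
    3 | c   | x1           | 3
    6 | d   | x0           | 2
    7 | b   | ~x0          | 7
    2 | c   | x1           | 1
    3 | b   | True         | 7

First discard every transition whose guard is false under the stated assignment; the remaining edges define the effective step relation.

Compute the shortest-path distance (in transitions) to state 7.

Answer: 2

Trace:
BFS to 7:
  depth 0: {0}
  depth 1: {3}
  depth 2: {2,4,7}
first hit 7 at d=2 via d·b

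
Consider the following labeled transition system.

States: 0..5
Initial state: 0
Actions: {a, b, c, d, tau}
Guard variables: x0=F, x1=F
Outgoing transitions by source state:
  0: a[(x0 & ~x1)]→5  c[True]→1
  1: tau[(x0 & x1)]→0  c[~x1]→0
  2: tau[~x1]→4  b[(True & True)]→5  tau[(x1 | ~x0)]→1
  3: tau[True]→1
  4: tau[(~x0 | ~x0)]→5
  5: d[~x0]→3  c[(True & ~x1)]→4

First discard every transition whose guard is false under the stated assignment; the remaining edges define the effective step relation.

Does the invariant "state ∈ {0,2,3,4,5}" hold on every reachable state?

Allowed set {0,2,3,4,5}
R = {0,1}
  0: ok
  1: VIOLATES
witness against invariant: c → 1

Answer: INVARIANT VIOLATED at state 1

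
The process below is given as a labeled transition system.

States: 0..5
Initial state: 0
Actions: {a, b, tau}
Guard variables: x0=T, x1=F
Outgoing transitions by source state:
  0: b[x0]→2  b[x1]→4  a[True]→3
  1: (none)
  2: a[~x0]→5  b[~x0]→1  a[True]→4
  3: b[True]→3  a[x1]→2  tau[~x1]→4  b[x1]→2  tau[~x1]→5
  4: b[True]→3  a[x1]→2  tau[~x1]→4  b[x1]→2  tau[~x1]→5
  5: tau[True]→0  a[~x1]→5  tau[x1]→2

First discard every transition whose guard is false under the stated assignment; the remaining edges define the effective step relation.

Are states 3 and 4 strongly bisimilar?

Bisimulation quotient by refinement:
  P[0] = {{0,1,2,3,4,5}}
  P[1] = {{0},{1},{2},{3,4},{5}}
Fixed point at round 2; 5 class(es).
[3]={3,4}  [4]={3,4}

Answer: BISIMILAR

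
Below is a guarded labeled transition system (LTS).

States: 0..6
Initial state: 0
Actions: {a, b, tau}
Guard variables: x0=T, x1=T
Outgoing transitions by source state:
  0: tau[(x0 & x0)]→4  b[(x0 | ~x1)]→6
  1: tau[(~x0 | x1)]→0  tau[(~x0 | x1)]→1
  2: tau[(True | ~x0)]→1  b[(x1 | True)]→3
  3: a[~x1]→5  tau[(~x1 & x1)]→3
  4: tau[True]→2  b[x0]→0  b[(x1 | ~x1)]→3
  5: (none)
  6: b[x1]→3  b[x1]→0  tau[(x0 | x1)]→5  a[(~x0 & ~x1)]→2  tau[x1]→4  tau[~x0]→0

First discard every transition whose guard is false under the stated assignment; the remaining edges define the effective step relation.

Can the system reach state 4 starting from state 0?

13 transition(s) survive guard evaluation.
L0 = {0}
L1 = {4,6}  total {0,4,6}
L2 = {2,3,5}  total {0,2,3,4,5,6}
L3 = {1}  total {0,1,2,3,4,5,6}
R = {0,1,2,3,4,5,6}
trace reaching 4: tau

Answer: REACHABLE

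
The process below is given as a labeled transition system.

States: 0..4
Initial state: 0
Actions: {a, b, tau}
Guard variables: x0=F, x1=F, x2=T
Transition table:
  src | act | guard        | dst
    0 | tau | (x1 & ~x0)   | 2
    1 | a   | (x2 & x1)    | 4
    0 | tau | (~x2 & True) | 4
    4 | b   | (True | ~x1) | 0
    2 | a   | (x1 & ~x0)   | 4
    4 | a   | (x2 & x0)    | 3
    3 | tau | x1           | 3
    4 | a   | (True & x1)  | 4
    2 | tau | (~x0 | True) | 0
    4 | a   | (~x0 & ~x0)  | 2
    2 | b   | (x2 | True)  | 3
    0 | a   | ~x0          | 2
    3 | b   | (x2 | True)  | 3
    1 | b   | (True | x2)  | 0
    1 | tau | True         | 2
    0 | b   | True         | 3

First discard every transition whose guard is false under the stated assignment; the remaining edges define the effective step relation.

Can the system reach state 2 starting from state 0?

Answer: REACHABLE

Analysis:
Guard filter leaves 9 enabled edge(s).
Layer 0: {0}
Layer 1: {2,3}  total {0,2,3}
R = {0,2,3}
trace reaching 2: a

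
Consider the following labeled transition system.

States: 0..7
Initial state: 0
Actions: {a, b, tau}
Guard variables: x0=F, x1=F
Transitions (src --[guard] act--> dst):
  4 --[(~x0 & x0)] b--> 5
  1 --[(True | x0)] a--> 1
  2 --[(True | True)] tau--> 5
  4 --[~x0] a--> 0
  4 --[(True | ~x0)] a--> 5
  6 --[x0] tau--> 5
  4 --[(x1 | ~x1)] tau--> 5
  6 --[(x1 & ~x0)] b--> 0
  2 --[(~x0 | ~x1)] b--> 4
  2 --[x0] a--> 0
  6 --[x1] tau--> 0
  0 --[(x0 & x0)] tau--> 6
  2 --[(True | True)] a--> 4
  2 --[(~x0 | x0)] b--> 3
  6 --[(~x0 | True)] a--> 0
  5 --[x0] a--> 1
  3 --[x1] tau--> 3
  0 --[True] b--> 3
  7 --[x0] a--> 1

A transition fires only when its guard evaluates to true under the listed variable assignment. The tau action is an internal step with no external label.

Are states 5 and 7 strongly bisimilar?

Answer: BISIMILAR

Working:
Refine partition for ~:
  π0 = {{0,1,2,3,4,5,6,7}}
  π1 = {{0},{1,6},{2},{3,5,7},{4}}
  π2 = {{0},{1},{2},{3,5,7},{4},{6}}
6 equivalence class(es) (converged in 3)
[5]={3,5,7}  [7]={3,5,7}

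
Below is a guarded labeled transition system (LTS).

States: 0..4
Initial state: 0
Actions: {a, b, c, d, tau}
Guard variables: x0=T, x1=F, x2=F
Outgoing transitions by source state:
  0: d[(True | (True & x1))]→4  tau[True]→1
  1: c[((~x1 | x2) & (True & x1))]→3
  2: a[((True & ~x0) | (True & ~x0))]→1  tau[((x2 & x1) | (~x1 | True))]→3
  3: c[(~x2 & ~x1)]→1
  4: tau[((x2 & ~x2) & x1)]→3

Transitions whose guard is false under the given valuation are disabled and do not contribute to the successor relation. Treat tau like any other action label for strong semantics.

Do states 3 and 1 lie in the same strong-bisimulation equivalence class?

Answer: NOT BISIMILAR

Analysis:
Refine partition for ~:
  π0 = {{0,1,2,3,4}}
  π1 = {{0},{1,4},{2},{3}}
Fixed point at round 2; 4 class(es).
class of 3: {3}; class of 1: {1,4}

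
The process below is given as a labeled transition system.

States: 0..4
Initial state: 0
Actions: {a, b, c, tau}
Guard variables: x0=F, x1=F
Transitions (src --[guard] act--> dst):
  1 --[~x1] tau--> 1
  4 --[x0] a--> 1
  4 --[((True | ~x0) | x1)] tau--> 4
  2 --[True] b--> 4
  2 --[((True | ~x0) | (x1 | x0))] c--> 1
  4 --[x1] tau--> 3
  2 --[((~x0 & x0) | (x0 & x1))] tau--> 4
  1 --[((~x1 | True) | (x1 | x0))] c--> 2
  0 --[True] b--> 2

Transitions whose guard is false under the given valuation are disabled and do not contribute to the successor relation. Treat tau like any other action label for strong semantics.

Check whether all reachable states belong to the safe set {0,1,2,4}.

Answer: INVARIANT HOLDS

Working:
Inv-set: {0,1,2,4}
Reachable = {0,1,2,4}
  0: ok
  1: ok
  2: ok
  4: ok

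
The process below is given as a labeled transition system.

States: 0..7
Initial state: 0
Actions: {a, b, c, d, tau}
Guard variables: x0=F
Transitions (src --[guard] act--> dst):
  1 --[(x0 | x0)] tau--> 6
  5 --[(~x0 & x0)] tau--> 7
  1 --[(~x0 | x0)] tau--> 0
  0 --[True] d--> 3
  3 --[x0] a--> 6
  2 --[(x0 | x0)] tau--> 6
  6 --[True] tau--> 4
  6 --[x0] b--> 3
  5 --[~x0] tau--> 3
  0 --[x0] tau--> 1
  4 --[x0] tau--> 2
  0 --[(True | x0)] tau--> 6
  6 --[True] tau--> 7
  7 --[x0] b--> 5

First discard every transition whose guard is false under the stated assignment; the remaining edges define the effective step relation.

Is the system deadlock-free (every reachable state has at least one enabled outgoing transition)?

Reachable = {0,3,4,6,7}
  0: d→3  tau→6  [deg 2]
  3: ∅  [STUCK]
  4: ∅  [STUCK]
  6: tau→4  tau→7  [deg 2]
  7: ∅  [STUCK]
trace reaching 3: d

Answer: DEADLOCK at state 3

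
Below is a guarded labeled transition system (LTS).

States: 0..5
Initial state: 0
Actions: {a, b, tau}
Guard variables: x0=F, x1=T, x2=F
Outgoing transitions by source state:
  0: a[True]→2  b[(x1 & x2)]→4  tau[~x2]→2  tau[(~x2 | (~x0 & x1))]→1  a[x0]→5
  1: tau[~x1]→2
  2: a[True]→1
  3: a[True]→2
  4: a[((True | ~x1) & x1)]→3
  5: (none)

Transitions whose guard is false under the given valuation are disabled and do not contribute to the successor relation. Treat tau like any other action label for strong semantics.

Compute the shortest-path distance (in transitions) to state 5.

Answer: UNREACHABLE

Trace:
Layered search for 5:
  Layer 0: {0}
  Layer 1: {1,2}
5 never appears.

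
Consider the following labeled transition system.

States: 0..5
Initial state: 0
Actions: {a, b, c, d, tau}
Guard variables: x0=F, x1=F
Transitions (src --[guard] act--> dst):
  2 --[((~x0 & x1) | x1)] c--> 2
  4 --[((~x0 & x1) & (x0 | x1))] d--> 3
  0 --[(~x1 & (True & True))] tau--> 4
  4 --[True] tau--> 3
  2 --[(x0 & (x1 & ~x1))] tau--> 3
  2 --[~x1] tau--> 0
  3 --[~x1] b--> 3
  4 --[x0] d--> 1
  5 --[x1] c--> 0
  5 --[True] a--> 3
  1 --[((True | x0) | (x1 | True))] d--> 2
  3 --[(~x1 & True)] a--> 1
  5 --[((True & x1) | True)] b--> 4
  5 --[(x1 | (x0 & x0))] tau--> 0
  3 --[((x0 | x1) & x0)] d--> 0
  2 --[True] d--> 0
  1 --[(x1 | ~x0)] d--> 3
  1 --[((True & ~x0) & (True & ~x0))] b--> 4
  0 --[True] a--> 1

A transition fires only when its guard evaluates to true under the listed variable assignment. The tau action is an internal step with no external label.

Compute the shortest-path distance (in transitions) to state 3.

Breadth-first toward 3:
  depth 0: {0}
  depth 1: {1,4}
  depth 2: {2,3}
3 enters at depth 2; path a·d

Answer: 2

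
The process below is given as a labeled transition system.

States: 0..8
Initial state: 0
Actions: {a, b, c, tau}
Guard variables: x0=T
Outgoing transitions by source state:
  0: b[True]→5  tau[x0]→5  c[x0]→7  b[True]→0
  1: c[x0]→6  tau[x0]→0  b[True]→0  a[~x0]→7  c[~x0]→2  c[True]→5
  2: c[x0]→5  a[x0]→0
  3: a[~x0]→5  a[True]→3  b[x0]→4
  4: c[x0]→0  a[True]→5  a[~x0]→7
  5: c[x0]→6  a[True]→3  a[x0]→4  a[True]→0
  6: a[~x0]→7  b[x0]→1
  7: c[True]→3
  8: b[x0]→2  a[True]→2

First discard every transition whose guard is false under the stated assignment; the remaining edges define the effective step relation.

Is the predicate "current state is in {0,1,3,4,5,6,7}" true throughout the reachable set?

Answer: INVARIANT HOLDS

Analysis:
Inv-set: {0,1,3,4,5,6,7}
Reachable = {0,1,3,4,5,6,7}
  0: safe
  1: safe
  3: safe
  4: safe
  5: safe
  6: safe
  7: safe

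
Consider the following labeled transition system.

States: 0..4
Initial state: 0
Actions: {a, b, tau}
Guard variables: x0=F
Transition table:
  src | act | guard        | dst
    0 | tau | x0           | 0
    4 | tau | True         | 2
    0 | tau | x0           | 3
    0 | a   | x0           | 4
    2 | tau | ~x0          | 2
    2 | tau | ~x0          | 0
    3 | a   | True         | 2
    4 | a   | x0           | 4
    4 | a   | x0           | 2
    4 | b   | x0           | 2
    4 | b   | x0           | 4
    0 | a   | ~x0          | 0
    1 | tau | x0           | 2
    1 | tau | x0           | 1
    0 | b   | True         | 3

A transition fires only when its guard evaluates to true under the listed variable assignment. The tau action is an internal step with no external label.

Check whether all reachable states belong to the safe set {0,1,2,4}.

Answer: INVARIANT VIOLATED at state 3

Working:
Allowed set {0,1,2,4}
R = {0,2,3}
  0: safe
  2: safe
  3: VIOLATES
reach 3 via b — violates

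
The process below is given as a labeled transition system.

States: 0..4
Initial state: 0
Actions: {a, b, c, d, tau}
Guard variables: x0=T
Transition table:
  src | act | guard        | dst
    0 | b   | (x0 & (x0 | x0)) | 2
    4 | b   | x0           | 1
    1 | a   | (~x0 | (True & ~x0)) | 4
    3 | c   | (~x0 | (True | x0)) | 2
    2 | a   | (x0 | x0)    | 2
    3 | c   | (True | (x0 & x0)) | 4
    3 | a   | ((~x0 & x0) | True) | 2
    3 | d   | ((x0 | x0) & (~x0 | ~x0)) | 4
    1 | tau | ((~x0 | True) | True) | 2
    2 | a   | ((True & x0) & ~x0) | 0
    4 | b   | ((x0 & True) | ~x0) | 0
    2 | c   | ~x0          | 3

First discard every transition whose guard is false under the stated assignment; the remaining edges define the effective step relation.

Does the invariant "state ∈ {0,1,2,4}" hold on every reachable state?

Allowed set {0,1,2,4}
Reachable = {0,2}
  0: safe
  2: safe

Answer: INVARIANT HOLDS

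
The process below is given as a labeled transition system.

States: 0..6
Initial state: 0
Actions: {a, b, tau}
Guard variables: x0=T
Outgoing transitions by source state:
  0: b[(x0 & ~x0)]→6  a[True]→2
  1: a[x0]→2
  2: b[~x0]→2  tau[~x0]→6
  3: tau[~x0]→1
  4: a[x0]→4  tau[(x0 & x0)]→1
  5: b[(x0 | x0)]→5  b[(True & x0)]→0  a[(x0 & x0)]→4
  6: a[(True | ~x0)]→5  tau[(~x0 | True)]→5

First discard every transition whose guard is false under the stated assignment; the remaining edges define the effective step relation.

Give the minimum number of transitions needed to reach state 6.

Breadth-first toward 6:
  Layer 0: {0}
  Layer 1: {2}
6 never appears.

Answer: UNREACHABLE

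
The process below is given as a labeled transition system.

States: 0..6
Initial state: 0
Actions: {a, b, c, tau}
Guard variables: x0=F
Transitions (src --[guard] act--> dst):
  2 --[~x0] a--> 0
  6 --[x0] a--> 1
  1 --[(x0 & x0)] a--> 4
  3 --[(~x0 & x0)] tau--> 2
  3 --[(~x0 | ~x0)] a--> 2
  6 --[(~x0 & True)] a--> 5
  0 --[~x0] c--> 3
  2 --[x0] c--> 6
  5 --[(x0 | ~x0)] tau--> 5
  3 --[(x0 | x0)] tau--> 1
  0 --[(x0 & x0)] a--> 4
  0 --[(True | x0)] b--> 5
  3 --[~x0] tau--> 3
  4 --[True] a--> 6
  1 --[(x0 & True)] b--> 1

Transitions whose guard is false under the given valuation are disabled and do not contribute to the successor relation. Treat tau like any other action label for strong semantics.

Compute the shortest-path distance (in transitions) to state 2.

Answer: 2

Trace:
BFS to 2:
  depth 0: {0}
  depth 1: {3,5}
  depth 2: {2}
depth(2)=2, e.g. c·a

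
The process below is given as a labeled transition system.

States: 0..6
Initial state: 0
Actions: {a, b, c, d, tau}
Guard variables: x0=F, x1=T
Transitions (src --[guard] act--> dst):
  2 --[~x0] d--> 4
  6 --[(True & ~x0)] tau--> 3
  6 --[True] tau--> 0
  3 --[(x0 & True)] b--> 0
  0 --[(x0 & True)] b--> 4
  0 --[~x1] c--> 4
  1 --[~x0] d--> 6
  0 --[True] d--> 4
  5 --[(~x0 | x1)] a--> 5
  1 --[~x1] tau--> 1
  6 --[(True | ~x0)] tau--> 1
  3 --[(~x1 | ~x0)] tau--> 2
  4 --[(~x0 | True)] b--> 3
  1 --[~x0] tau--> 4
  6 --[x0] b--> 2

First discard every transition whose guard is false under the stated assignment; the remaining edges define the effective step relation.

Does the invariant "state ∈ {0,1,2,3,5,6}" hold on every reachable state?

Inv-set: {0,1,2,3,5,6}
Reach set: {0,2,3,4}
  0: safe
  2: safe
  3: safe
  4: VIOLATES
witness against invariant: d → 4

Answer: INVARIANT VIOLATED at state 4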